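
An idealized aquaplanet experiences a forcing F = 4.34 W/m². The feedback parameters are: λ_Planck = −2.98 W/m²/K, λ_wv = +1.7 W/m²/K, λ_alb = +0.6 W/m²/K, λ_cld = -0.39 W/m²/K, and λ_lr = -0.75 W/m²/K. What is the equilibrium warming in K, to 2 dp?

Net feedback parameter λ = (−2.98) + (+1.7) + (+0.6) + (-0.39) + (-0.75) = -1.82 W/m²/K.
ΔT = −F/λ = −4.34/(-1.82) = 2.38 K.

2.38 K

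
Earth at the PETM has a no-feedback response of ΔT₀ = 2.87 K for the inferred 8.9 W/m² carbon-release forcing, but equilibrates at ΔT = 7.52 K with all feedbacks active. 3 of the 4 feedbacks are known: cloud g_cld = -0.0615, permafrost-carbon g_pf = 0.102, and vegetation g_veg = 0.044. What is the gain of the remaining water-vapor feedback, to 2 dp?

Amplification A = ΔT/ΔT₀ = 7.52/2.87 = 2.62.
Total gain g = 1 − 1/A = 1 − 1/2.62 = 0.6183.
Known gains sum to -0.0615 + 0.102 + 0.044 = 0.0845.
g_wv = 0.6183 − 0.0845 = 0.53.

0.53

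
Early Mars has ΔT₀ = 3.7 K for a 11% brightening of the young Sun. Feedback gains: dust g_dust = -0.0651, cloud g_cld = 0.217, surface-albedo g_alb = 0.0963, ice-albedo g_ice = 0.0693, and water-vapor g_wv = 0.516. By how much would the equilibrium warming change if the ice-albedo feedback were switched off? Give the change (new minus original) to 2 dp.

-6.53 K

Original: g = 0.8335, ΔT = 3.7/(1−0.8335) = 22.2222 K.
Without ice-albedo: g' = 0.7642, ΔT' = 3.7/(1−0.7642) = 15.6913 K.
Change = 15.6913 − 22.2222 = -6.53 K.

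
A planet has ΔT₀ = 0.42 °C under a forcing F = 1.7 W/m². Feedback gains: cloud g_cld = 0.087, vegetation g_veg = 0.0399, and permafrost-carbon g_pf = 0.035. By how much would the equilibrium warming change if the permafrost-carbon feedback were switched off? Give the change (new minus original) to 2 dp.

Original: g = 0.1619, ΔT = 0.42/(1−0.1619) = 0.5011 °C.
Without permafrost-carbon: g' = 0.1269, ΔT' = 0.42/(1−0.1269) = 0.4810 °C.
Change = 0.4810 − 0.5011 = -0.02 °C.

-0.02 °C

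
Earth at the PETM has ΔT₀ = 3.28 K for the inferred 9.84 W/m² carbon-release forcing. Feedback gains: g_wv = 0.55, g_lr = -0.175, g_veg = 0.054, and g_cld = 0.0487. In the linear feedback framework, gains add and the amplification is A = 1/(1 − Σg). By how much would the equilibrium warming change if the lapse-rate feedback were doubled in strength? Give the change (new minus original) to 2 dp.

Original: g = 0.4777, ΔT = 3.28/(1−0.4777) = 6.2799 K.
With doubled lapse-rate: g' = 0.3027, ΔT' = 3.28/(1−0.3027) = 4.7039 K.
Change = 4.7039 − 6.2799 = -1.58 K.

-1.58 K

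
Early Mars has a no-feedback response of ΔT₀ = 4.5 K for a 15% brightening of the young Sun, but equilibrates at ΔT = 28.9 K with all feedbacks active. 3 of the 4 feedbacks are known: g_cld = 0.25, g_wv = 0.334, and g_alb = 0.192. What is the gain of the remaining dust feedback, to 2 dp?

Amplification A = ΔT/ΔT₀ = 28.9/4.5 = 6.422.
Total gain g = 1 − 1/A = 1 − 1/6.422 = 0.8443.
Known gains sum to 0.25 + 0.334 + 0.192 = 0.776.
g_dust = 0.8443 − 0.776 = 0.07.

0.07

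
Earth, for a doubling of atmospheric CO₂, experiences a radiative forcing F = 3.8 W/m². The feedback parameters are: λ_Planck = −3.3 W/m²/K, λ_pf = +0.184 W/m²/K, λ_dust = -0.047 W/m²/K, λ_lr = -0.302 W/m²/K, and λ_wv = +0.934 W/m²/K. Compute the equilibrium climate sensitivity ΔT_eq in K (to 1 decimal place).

Net feedback parameter λ = (−3.3) + (+0.184) + (-0.047) + (-0.302) + (+0.934) = -2.531 W/m²/K.
ΔT = −F/λ = −3.8/(-2.531) = 1.5 K.

1.5 K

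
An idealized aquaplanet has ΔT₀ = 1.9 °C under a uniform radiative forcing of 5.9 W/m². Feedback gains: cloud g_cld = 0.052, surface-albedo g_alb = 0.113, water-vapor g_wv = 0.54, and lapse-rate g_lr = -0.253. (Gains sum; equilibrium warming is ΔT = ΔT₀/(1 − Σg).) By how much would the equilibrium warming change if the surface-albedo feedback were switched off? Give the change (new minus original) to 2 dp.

-0.59 °C

Original: g = 0.452, ΔT = 1.9/(1−0.452) = 3.4672 °C.
Without surface-albedo: g' = 0.339, ΔT' = 1.9/(1−0.339) = 2.8744 °C.
Change = 2.8744 − 3.4672 = -0.59 °C.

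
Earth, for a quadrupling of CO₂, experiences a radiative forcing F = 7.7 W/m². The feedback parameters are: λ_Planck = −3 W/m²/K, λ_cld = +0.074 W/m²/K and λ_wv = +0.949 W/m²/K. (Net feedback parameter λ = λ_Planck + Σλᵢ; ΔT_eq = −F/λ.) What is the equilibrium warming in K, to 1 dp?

Net feedback parameter λ = (−3) + (+0.074) + (+0.949) = -1.977 W/m²/K.
ΔT = −F/λ = −7.7/(-1.977) = 3.9 K.

3.9 K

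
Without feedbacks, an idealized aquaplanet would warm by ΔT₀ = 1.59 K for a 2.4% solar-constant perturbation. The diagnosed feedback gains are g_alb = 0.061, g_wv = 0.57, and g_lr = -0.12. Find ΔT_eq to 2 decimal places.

Total gain g = 0.061 + 0.57 − 0.12 = 0.511.
Amplification A = 1/(1 − 0.511) = 2.045.
ΔT = 1.59 × 2.045 = 3.25 K.

3.25 K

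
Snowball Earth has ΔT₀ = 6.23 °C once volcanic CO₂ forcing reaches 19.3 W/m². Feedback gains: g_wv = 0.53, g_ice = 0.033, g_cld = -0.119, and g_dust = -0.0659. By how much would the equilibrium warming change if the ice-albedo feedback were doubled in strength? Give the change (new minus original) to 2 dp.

0.56 °C

Original: g = 0.3781, ΔT = 6.23/(1−0.3781) = 10.0177 °C.
With doubled ice-albedo: g' = 0.4111, ΔT' = 6.23/(1−0.4111) = 10.5790 °C.
Change = 10.5790 − 10.0177 = 0.56 °C.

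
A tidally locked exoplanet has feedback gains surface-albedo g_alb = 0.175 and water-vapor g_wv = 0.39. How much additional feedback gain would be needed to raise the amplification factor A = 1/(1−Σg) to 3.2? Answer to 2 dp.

0.12

Current total gain = 0.565.
Target gain for A = 3.2: g* = 1 − 1/3.2 = 0.6875.
Additional gain needed = 0.6875 − 0.565 = 0.12.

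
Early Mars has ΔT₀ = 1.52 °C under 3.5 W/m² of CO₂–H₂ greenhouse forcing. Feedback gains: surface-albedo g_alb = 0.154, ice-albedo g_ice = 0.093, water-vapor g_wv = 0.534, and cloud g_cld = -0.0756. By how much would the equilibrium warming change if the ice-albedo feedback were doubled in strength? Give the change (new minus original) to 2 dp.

Original: g = 0.7054, ΔT = 1.52/(1−0.7054) = 5.1595 °C.
With doubled ice-albedo: g' = 0.7984, ΔT' = 1.52/(1−0.7984) = 7.5397 °C.
Change = 7.5397 − 5.1595 = 2.38 °C.

2.38 °C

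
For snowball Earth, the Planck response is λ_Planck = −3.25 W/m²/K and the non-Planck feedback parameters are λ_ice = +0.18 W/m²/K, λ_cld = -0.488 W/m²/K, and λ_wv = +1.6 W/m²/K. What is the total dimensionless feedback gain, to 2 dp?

Convert to gains: g_ice = 0.18/3.25 = 0.05538; g_cld = -0.488/3.25 = -0.1502; g_wv = 1.6/3.25 = 0.4923.
Total gain g = 0.39748.

0.40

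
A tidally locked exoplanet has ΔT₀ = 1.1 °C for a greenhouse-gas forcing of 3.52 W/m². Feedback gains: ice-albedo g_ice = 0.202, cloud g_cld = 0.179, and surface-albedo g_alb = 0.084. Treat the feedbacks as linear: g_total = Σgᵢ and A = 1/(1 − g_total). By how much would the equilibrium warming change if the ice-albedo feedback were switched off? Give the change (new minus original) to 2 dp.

-0.56 °C

Original: g = 0.465, ΔT = 1.1/(1−0.465) = 2.0561 °C.
Without ice-albedo: g' = 0.263, ΔT' = 1.1/(1−0.263) = 1.4925 °C.
Change = 1.4925 − 2.0561 = -0.56 °C.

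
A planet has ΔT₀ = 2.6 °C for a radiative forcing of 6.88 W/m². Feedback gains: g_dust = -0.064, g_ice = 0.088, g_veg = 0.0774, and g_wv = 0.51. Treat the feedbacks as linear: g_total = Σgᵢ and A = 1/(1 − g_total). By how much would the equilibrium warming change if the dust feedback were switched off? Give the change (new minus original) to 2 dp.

Original: g = 0.6114, ΔT = 2.6/(1−0.6114) = 6.6907 °C.
Without dust: g' = 0.6754, ΔT' = 2.6/(1−0.6754) = 8.0099 °C.
Change = 8.0099 − 6.6907 = 1.32 °C.

1.32 °C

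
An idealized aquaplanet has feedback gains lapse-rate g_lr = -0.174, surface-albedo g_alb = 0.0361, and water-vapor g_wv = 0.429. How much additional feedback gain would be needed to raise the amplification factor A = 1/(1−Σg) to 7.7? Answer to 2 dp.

0.58

Current total gain = 0.2911.
Target gain for A = 7.7: g* = 1 − 1/7.7 = 0.8701.
Additional gain needed = 0.8701 − 0.2911 = 0.58.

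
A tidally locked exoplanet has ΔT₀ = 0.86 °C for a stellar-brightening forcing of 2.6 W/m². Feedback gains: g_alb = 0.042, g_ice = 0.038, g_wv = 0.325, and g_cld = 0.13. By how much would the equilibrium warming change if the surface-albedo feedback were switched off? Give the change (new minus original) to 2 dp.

Original: g = 0.535, ΔT = 0.86/(1−0.535) = 1.8495 °C.
Without surface-albedo: g' = 0.493, ΔT' = 0.86/(1−0.493) = 1.6963 °C.
Change = 1.6963 − 1.8495 = -0.15 °C.

-0.15 °C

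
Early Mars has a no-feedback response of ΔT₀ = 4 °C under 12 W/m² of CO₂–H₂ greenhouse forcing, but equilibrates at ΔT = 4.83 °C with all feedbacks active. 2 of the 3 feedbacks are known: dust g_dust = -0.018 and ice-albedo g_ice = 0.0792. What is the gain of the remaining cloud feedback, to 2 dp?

Amplification A = ΔT/ΔT₀ = 4.83/4 = 1.208.
Total gain g = 1 − 1/A = 1 − 1/1.208 = 0.1722.
Known gains sum to -0.018 + 0.0792 = 0.0612.
g_cld = 0.1722 − 0.0612 = 0.11.

0.11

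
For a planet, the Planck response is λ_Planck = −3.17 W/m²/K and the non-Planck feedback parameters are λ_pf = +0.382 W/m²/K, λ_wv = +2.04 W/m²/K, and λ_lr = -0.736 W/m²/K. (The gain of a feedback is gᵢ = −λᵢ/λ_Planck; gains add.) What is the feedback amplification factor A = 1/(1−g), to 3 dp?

2.136

Convert to gains: g_pf = 0.382/3.17 = 0.1205; g_wv = 2.04/3.17 = 0.6435; g_lr = -0.736/3.17 = -0.2322.
Total gain g = 0.5318.
A = 1/(1 − 0.5318) = 2.136.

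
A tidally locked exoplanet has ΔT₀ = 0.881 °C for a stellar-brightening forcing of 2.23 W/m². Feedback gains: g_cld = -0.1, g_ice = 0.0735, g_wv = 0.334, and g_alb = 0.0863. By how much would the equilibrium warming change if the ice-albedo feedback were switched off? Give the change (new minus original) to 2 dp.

-0.16 °C

Original: g = 0.3938, ΔT = 0.881/(1−0.3938) = 1.4533 °C.
Without ice-albedo: g' = 0.3203, ΔT' = 0.881/(1−0.3203) = 1.2962 °C.
Change = 1.2962 − 1.4533 = -0.16 °C.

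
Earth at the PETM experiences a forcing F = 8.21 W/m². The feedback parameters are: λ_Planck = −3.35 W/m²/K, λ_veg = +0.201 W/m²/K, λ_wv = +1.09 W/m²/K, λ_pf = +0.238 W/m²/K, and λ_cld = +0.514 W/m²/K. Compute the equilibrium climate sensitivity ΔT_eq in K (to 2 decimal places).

6.28 K

Net feedback parameter λ = (−3.35) + (+0.201) + (+1.09) + (+0.238) + (+0.514) = -1.307 W/m²/K.
ΔT = −F/λ = −8.21/(-1.307) = 6.28 K.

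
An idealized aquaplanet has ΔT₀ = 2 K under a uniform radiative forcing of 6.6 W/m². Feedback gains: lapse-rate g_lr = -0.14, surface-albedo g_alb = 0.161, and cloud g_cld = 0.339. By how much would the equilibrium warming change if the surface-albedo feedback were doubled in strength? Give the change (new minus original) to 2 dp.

1.05 K

Original: g = 0.36, ΔT = 2/(1−0.36) = 3.1250 K.
With doubled surface-albedo: g' = 0.521, ΔT' = 2/(1−0.521) = 4.1754 K.
Change = 4.1754 − 3.1250 = 1.05 K.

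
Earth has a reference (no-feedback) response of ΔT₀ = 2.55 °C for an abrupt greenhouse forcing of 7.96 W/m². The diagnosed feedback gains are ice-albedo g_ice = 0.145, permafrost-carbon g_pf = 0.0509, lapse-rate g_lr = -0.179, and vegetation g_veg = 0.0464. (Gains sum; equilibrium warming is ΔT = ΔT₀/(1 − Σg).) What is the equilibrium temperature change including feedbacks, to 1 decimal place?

2.7 °C

Total gain g = 0.145 + 0.0509 − 0.179 + 0.0464 = 0.0633.
Amplification A = 1/(1 − 0.0633) = 1.068.
ΔT = 2.55 × 1.068 = 2.7 °C.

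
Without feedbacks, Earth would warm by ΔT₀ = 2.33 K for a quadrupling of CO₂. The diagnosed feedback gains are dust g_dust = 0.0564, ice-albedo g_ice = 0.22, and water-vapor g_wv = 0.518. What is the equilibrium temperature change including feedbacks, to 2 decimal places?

11.33 K

Total gain g = 0.0564 + 0.22 + 0.518 = 0.7944.
Amplification A = 1/(1 − 0.7944) = 4.864.
ΔT = 2.33 × 4.864 = 11.33 K.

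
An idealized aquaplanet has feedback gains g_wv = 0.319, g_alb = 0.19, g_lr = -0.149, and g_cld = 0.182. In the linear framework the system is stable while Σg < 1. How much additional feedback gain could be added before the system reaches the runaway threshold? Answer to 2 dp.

0.46

Current total gain = 0.319 + 0.19 − 0.149 + 0.182 = 0.542.
Margin to runaway = 1 − 0.542 = 0.46.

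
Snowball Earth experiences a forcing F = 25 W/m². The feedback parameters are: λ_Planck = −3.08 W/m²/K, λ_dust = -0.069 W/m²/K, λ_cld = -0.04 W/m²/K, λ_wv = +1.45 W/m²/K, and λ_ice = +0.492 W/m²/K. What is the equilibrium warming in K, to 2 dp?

20.05 K

Net feedback parameter λ = (−3.08) + (-0.069) + (-0.04) + (+1.45) + (+0.492) = -1.247 W/m²/K.
ΔT = −F/λ = −25/(-1.247) = 20.05 K.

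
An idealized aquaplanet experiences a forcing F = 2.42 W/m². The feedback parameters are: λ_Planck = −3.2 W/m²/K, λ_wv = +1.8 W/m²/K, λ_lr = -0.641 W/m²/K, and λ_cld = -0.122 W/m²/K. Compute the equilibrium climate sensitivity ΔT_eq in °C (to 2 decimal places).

1.12 °C

Net feedback parameter λ = (−3.2) + (+1.8) + (-0.641) + (-0.122) = -2.163 W/m²/K.
ΔT = −F/λ = −2.42/(-2.163) = 1.12 °C.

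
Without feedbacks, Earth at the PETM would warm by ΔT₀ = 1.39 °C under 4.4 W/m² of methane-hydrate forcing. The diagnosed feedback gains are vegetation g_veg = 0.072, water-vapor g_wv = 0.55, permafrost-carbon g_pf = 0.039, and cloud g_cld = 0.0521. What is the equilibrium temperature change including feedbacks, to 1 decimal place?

Total gain g = 0.072 + 0.55 + 0.039 + 0.0521 = 0.7131.
Amplification A = 1/(1 − 0.7131) = 3.486.
ΔT = 1.39 × 3.486 = 4.8 °C.

4.8 °C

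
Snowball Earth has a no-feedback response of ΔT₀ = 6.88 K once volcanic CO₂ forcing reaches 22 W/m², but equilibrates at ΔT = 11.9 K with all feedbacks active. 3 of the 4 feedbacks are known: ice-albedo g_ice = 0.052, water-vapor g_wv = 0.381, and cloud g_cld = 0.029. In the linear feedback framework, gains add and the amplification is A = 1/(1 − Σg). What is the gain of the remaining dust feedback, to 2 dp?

-0.04

Amplification A = ΔT/ΔT₀ = 11.9/6.88 = 1.73.
Total gain g = 1 − 1/A = 1 − 1/1.73 = 0.422.
Known gains sum to 0.052 + 0.381 + 0.029 = 0.462.
g_dust = 0.422 − 0.462 = -0.04.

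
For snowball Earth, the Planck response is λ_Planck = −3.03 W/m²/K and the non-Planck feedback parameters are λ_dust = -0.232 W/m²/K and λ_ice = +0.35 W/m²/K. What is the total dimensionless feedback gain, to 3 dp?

Convert to gains: g_dust = -0.232/3.03 = -0.07657; g_ice = 0.35/3.03 = 0.1155.
Total gain g = 0.03893.

0.039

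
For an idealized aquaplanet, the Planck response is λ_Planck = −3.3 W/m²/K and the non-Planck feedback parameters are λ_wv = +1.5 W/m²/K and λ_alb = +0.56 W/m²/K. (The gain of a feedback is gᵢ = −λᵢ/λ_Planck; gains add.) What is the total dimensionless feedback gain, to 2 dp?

Convert to gains: g_wv = 1.5/3.3 = 0.4545; g_alb = 0.56/3.3 = 0.1697.
Total gain g = 0.6242.

0.62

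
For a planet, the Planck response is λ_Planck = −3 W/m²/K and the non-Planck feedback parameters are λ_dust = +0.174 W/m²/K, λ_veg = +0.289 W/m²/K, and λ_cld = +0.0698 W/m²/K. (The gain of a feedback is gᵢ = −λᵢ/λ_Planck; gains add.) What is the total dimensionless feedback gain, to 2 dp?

Convert to gains: g_dust = 0.174/3 = 0.058; g_veg = 0.289/3 = 0.09633; g_cld = 0.0698/3 = 0.02327.
Total gain g = 0.1776.

0.18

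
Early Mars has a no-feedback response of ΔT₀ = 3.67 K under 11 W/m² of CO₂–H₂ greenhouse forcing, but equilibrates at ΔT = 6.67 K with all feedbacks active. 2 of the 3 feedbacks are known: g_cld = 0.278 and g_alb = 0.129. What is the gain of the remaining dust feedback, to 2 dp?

Amplification A = ΔT/ΔT₀ = 6.67/3.67 = 1.817.
Total gain g = 1 − 1/A = 1 − 1/1.817 = 0.4496.
Known gains sum to 0.278 + 0.129 = 0.407.
g_dust = 0.4496 − 0.407 = 0.04.

0.04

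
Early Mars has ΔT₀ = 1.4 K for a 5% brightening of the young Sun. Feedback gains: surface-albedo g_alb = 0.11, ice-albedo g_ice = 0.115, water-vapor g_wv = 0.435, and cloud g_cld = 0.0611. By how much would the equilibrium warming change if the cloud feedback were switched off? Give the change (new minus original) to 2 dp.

Original: g = 0.7211, ΔT = 1.4/(1−0.7211) = 5.0197 K.
Without cloud: g' = 0.66, ΔT' = 1.4/(1−0.66) = 4.1176 K.
Change = 4.1176 − 5.0197 = -0.90 K.

-0.90 K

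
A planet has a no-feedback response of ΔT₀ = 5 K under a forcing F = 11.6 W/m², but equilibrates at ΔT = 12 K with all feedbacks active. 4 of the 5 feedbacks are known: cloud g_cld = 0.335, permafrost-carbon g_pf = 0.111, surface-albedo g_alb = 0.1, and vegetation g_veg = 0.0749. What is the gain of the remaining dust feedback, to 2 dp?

-0.04

Amplification A = ΔT/ΔT₀ = 12/5 = 2.4.
Total gain g = 1 − 1/A = 1 − 1/2.4 = 0.5833.
Known gains sum to 0.335 + 0.111 + 0.1 + 0.0749 = 0.6209.
g_dust = 0.5833 − 0.6209 = -0.04.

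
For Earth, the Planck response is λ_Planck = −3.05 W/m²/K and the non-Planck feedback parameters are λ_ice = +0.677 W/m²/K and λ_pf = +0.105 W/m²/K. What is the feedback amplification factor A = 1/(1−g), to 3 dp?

1.345

Convert to gains: g_ice = 0.677/3.05 = 0.222; g_pf = 0.105/3.05 = 0.03443.
Total gain g = 0.25643.
A = 1/(1 − 0.25643) = 1.345.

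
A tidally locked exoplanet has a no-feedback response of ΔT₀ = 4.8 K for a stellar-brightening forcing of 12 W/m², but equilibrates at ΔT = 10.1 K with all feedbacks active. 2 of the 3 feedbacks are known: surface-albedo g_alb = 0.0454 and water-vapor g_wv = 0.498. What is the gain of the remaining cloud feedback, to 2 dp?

Amplification A = ΔT/ΔT₀ = 10.1/4.8 = 2.104.
Total gain g = 1 − 1/A = 1 − 1/2.104 = 0.5247.
Known gains sum to 0.0454 + 0.498 = 0.5434.
g_cld = 0.5247 − 0.5434 = -0.02.

-0.02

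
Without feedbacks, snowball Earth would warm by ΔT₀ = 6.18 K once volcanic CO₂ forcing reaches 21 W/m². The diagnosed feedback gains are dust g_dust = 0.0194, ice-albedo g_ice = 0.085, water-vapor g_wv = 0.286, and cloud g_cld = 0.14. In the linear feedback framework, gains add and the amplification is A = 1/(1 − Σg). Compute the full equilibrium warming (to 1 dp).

13.2 K

Total gain g = 0.0194 + 0.085 + 0.286 + 0.14 = 0.5304.
Amplification A = 1/(1 − 0.5304) = 2.129.
ΔT = 6.18 × 2.129 = 13.2 K.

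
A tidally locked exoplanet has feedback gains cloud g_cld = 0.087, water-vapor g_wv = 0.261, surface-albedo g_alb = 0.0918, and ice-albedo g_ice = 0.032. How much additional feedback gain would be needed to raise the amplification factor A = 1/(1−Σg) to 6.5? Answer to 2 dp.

Current total gain = 0.4718.
Target gain for A = 6.5: g* = 1 − 1/6.5 = 0.8462.
Additional gain needed = 0.8462 − 0.4718 = 0.37.

0.37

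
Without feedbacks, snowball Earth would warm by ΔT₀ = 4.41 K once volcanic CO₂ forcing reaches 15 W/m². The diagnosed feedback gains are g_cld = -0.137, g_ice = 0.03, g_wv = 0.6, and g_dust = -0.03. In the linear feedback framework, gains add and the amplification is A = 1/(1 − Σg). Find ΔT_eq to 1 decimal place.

8.2 K

Total gain g = -0.137 + 0.03 + 0.6 − 0.03 = 0.463.
Amplification A = 1/(1 − 0.463) = 1.862.
ΔT = 4.41 × 1.862 = 8.2 K.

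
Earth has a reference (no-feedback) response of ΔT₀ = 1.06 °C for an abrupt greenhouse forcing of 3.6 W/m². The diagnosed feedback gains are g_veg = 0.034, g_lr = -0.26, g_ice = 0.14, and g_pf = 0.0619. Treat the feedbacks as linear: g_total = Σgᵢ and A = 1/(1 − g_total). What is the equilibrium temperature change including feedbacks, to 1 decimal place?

Total gain g = 0.034 − 0.26 + 0.14 + 0.0619 = -0.0241.
Amplification A = 1/(1 + 0.0241) = 0.9765.
ΔT = 1.06 × 0.9765 = 1.0 °C.

1.0 °C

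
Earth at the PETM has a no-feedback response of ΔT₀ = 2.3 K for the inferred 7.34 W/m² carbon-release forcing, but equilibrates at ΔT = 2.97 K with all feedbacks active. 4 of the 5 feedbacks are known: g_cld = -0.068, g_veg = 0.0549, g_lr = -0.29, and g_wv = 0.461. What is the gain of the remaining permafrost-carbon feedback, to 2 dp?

0.07

Amplification A = ΔT/ΔT₀ = 2.97/2.3 = 1.291.
Total gain g = 1 − 1/A = 1 − 1/1.291 = 0.2254.
Known gains sum to -0.068 + 0.0549 − 0.29 + 0.461 = 0.1579.
g_pf = 0.2254 − 0.1579 = 0.07.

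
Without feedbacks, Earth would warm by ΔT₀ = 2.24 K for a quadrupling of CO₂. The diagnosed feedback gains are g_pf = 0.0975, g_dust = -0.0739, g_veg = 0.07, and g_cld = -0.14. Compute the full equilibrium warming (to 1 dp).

Total gain g = 0.0975 − 0.0739 + 0.07 − 0.14 = -0.0464.
Amplification A = 1/(1 + 0.0464) = 0.9557.
ΔT = 2.24 × 0.9557 = 2.1 K.

2.1 K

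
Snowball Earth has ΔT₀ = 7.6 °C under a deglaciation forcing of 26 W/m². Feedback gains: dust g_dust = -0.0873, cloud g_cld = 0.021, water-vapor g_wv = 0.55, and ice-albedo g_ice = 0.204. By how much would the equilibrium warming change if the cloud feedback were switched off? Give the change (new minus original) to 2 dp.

Original: g = 0.6877, ΔT = 7.6/(1−0.6877) = 24.3356 °C.
Without cloud: g' = 0.6667, ΔT' = 7.6/(1−0.6667) = 22.8023 °C.
Change = 22.8023 − 24.3356 = -1.53 °C.

-1.53 °C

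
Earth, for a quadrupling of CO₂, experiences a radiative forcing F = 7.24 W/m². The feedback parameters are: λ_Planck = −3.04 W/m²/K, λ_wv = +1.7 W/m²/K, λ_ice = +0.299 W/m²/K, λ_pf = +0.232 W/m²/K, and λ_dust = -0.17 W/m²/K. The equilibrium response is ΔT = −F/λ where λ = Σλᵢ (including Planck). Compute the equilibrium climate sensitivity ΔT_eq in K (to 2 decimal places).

Net feedback parameter λ = (−3.04) + (+1.7) + (+0.299) + (+0.232) + (-0.17) = -0.979 W/m²/K.
ΔT = −F/λ = −7.24/(-0.979) = 7.40 K.

7.40 K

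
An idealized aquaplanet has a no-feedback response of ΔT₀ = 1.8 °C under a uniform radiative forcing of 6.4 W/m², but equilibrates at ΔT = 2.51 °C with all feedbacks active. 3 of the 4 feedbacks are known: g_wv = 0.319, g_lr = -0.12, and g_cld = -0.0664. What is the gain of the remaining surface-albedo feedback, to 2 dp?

Amplification A = ΔT/ΔT₀ = 2.51/1.8 = 1.394.
Total gain g = 1 − 1/A = 1 − 1/1.394 = 0.2826.
Known gains sum to 0.319 − 0.12 − 0.0664 = 0.1326.
g_alb = 0.2826 − 0.1326 = 0.15.

0.15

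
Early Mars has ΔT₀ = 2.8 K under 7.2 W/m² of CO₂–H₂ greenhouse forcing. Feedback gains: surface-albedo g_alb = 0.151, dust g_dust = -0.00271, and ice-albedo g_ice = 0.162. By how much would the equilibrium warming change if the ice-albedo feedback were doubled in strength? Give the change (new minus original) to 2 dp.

Original: g = 0.31029, ΔT = 2.8/(1−0.31029) = 4.0597 K.
With doubled ice-albedo: g' = 0.47229, ΔT' = 2.8/(1−0.47229) = 5.3059 K.
Change = 5.3059 − 4.0597 = 1.25 K.

1.25 K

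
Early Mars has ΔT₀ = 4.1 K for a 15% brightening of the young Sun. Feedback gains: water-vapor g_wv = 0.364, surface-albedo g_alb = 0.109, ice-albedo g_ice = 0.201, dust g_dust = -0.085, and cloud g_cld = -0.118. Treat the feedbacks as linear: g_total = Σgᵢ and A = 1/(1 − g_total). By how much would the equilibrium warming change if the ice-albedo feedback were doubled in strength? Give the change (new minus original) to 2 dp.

Original: g = 0.471, ΔT = 4.1/(1−0.471) = 7.7505 K.
With doubled ice-albedo: g' = 0.672, ΔT' = 4.1/(1−0.672) = 12.5000 K.
Change = 12.5000 − 7.7505 = 4.75 K.

4.75 K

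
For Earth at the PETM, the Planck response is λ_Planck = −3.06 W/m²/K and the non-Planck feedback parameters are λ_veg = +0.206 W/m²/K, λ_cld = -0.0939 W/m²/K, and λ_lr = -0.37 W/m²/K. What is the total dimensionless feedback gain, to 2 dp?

Convert to gains: g_veg = 0.206/3.06 = 0.06732; g_cld = -0.0939/3.06 = -0.03069; g_lr = -0.37/3.06 = -0.1209.
Total gain g = -0.08427.

-0.08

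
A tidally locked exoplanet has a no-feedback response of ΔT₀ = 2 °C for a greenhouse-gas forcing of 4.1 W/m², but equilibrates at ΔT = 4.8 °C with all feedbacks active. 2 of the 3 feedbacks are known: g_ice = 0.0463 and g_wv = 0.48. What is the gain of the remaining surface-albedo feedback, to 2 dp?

0.06

Amplification A = ΔT/ΔT₀ = 4.8/2 = 2.4.
Total gain g = 1 − 1/A = 1 − 1/2.4 = 0.5833.
Known gains sum to 0.0463 + 0.48 = 0.5263.
g_alb = 0.5833 − 0.5263 = 0.06.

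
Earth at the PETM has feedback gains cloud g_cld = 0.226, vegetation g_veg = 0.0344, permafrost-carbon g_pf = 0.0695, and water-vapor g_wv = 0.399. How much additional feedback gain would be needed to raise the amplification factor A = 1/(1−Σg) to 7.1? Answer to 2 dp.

Current total gain = 0.7289.
Target gain for A = 7.1: g* = 1 − 1/7.1 = 0.8592.
Additional gain needed = 0.8592 − 0.7289 = 0.13.

0.13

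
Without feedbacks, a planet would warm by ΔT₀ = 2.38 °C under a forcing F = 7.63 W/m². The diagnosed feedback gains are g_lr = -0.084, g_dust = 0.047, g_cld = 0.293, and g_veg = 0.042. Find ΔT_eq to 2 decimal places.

3.39 °C

Total gain g = -0.084 + 0.047 + 0.293 + 0.042 = 0.298.
Amplification A = 1/(1 − 0.298) = 1.425.
ΔT = 2.38 × 1.425 = 3.39 °C.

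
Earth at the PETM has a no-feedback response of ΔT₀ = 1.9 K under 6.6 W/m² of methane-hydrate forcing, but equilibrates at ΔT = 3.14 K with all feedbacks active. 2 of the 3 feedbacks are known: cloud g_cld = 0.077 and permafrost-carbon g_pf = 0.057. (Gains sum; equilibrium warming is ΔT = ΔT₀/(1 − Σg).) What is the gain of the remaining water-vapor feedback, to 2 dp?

Amplification A = ΔT/ΔT₀ = 3.14/1.9 = 1.653.
Total gain g = 1 − 1/A = 1 − 1/1.653 = 0.395.
Known gains sum to 0.077 + 0.057 = 0.134.
g_wv = 0.395 − 0.134 = 0.26.

0.26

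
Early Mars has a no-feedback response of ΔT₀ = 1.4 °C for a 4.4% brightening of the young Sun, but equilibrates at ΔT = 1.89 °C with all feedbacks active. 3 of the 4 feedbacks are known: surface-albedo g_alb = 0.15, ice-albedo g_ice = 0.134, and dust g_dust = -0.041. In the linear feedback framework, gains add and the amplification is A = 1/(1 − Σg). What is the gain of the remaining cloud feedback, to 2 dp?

Amplification A = ΔT/ΔT₀ = 1.89/1.4 = 1.35.
Total gain g = 1 − 1/A = 1 − 1/1.35 = 0.2593.
Known gains sum to 0.15 + 0.134 − 0.041 = 0.243.
g_cld = 0.2593 − 0.243 = 0.02.

0.02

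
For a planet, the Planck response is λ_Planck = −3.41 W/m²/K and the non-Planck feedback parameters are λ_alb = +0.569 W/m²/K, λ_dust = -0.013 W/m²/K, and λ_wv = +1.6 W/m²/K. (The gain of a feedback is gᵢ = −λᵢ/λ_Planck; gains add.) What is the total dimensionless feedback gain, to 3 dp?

Convert to gains: g_alb = 0.569/3.41 = 0.1669; g_dust = -0.013/3.41 = -0.003812; g_wv = 1.6/3.41 = 0.4692.
Total gain g = 0.632288.

0.632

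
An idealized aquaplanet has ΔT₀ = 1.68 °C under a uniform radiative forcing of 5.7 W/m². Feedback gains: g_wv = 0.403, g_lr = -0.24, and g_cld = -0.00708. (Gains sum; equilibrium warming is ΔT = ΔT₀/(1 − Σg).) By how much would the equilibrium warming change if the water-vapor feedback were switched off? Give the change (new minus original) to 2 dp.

Original: g = 0.15592, ΔT = 1.68/(1−0.15592) = 1.9903 °C.
Without water-vapor: g' = -0.24708, ΔT' = 1.68/(1+0.24708) = 1.3471 °C.
Change = 1.3471 − 1.9903 = -0.64 °C.

-0.64 °C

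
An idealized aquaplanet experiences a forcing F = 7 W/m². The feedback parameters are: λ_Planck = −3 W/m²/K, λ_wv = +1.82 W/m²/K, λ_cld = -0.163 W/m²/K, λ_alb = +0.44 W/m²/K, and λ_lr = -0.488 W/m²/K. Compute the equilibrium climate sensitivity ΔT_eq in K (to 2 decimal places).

Net feedback parameter λ = (−3) + (+1.82) + (-0.163) + (+0.44) + (-0.488) = -1.391 W/m²/K.
ΔT = −F/λ = −7/(-1.391) = 5.03 K.

5.03 K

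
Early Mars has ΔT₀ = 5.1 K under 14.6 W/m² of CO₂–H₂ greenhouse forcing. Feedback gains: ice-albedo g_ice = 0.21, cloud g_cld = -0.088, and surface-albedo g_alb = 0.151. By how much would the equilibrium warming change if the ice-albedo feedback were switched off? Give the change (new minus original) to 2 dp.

Original: g = 0.273, ΔT = 5.1/(1−0.273) = 7.0151 K.
Without ice-albedo: g' = 0.063, ΔT' = 5.1/(1−0.063) = 5.4429 K.
Change = 5.4429 − 7.0151 = -1.57 K.

-1.57 K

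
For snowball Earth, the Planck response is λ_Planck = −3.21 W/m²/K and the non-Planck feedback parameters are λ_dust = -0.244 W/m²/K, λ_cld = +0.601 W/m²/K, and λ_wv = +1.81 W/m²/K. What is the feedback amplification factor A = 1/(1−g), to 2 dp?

Convert to gains: g_dust = -0.244/3.21 = -0.07601; g_cld = 0.601/3.21 = 0.1872; g_wv = 1.81/3.21 = 0.5639.
Total gain g = 0.67509.
A = 1/(1 − 0.67509) = 3.08.

3.08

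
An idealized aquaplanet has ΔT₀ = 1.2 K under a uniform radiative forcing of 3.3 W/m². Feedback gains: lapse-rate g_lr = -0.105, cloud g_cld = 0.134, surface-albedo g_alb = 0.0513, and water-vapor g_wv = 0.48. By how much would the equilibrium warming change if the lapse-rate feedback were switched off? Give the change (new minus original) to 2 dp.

Original: g = 0.5603, ΔT = 1.2/(1−0.5603) = 2.7291 K.
Without lapse-rate: g' = 0.6653, ΔT' = 1.2/(1−0.6653) = 3.5853 K.
Change = 3.5853 − 2.7291 = 0.86 K.

0.86 K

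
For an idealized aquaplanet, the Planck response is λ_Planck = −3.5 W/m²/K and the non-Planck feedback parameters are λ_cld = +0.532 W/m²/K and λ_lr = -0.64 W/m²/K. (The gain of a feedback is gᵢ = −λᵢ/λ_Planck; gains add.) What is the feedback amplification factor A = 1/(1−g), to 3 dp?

Convert to gains: g_cld = 0.532/3.5 = 0.152; g_lr = -0.64/3.5 = -0.1829.
Total gain g = -0.0309.
A = 1/(1 + 0.0309) = 0.970.

0.970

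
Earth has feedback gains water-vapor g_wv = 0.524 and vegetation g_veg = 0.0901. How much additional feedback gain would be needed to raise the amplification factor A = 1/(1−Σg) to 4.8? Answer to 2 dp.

0.18

Current total gain = 0.6141.
Target gain for A = 4.8: g* = 1 − 1/4.8 = 0.7917.
Additional gain needed = 0.7917 − 0.6141 = 0.18.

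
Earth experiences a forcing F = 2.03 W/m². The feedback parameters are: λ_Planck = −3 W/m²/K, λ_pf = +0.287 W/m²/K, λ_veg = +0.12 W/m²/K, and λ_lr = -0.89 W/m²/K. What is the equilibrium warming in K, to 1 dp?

Net feedback parameter λ = (−3) + (+0.287) + (+0.12) + (-0.89) = -3.483 W/m²/K.
ΔT = −F/λ = −2.03/(-3.483) = 0.6 K.

0.6 K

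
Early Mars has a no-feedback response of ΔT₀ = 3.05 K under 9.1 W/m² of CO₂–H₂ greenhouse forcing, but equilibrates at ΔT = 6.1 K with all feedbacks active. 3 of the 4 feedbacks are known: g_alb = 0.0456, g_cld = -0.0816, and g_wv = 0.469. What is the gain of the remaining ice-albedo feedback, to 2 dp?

0.07

Amplification A = ΔT/ΔT₀ = 6.1/3.05 = 2.
Total gain g = 1 − 1/A = 1 − 1/2 = 0.5.
Known gains sum to 0.0456 − 0.0816 + 0.469 = 0.433.
g_ice = 0.5 − 0.433 = 0.07.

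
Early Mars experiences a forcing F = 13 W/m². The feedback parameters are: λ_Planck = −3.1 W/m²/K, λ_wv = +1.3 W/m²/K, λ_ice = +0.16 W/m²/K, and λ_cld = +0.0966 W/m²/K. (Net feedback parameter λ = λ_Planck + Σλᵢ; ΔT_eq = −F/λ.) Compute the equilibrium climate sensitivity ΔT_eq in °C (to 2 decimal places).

Net feedback parameter λ = (−3.1) + (+1.3) + (+0.16) + (+0.0966) = -1.5434 W/m²/K.
ΔT = −F/λ = −13/(-1.5434) = 8.42 °C.

8.42 °C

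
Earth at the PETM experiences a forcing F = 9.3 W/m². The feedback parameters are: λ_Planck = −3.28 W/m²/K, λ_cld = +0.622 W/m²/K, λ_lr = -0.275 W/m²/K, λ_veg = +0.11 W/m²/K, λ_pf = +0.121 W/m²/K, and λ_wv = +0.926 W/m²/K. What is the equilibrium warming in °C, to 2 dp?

Net feedback parameter λ = (−3.28) + (+0.622) + (-0.275) + (+0.11) + (+0.121) + (+0.926) = -1.776 W/m²/K.
ΔT = −F/λ = −9.3/(-1.776) = 5.24 °C.

5.24 °C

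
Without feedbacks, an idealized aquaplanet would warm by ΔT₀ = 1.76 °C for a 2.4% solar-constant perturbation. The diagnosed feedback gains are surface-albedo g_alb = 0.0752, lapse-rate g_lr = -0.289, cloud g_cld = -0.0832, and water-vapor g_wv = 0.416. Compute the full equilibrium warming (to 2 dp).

Total gain g = 0.0752 − 0.289 − 0.0832 + 0.416 = 0.119.
Amplification A = 1/(1 − 0.119) = 1.135.
ΔT = 1.76 × 1.135 = 2.00 °C.

2.00 °C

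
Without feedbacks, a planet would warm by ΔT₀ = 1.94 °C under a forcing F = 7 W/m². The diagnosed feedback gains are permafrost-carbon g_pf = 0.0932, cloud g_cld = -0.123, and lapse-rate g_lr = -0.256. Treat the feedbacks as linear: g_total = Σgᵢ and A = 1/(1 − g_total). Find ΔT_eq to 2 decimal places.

1.51 °C

Total gain g = 0.0932 − 0.123 − 0.256 = -0.2858.
Amplification A = 1/(1 + 0.2858) = 0.7777.
ΔT = 1.94 × 0.7777 = 1.51 °C.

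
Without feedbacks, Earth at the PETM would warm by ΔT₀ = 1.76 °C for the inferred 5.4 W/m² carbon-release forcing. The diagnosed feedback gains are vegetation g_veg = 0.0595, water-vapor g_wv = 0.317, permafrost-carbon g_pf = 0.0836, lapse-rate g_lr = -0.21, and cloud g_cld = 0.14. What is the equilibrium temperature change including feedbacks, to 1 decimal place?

2.9 °C

Total gain g = 0.0595 + 0.317 + 0.0836 − 0.21 + 0.14 = 0.3901.
Amplification A = 1/(1 − 0.3901) = 1.64.
ΔT = 1.76 × 1.64 = 2.9 °C.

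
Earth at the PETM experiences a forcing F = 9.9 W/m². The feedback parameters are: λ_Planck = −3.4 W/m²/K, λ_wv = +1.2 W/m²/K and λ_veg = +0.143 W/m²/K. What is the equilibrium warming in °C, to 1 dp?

Net feedback parameter λ = (−3.4) + (+1.2) + (+0.143) = -2.057 W/m²/K.
ΔT = −F/λ = −9.9/(-2.057) = 4.8 °C.

4.8 °C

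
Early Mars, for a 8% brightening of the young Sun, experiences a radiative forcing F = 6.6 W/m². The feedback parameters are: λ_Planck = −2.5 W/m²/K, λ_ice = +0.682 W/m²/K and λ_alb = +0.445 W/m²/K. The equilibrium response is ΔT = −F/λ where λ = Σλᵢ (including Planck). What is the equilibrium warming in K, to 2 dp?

4.81 K

Net feedback parameter λ = (−2.5) + (+0.682) + (+0.445) = -1.373 W/m²/K.
ΔT = −F/λ = −6.6/(-1.373) = 4.81 K.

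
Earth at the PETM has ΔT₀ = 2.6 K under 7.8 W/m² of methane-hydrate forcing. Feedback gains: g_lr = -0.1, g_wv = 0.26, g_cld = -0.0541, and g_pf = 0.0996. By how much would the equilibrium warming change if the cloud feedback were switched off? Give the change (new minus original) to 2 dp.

Original: g = 0.2055, ΔT = 2.6/(1−0.2055) = 3.2725 K.
Without cloud: g' = 0.2596, ΔT' = 2.6/(1−0.2596) = 3.5116 K.
Change = 3.5116 − 3.2725 = 0.24 K.

0.24 K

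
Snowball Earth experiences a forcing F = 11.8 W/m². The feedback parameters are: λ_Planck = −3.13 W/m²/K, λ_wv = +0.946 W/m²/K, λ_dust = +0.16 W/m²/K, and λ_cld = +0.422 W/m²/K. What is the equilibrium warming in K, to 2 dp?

Net feedback parameter λ = (−3.13) + (+0.946) + (+0.16) + (+0.422) = -1.602 W/m²/K.
ΔT = −F/λ = −11.8/(-1.602) = 7.37 K.

7.37 K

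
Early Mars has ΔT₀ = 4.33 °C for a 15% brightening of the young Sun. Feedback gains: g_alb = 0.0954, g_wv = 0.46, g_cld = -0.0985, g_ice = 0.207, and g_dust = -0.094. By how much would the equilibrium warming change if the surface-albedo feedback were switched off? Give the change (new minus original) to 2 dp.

-1.83 °C

Original: g = 0.5699, ΔT = 4.33/(1−0.5699) = 10.0674 °C.
Without surface-albedo: g' = 0.4745, ΔT' = 4.33/(1−0.4745) = 8.2398 °C.
Change = 8.2398 − 10.0674 = -1.83 °C.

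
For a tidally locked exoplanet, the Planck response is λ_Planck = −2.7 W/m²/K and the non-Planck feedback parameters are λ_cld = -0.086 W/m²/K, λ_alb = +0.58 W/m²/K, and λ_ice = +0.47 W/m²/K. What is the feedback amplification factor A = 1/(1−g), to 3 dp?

Convert to gains: g_cld = -0.086/2.7 = -0.03185; g_alb = 0.58/2.7 = 0.2148; g_ice = 0.47/2.7 = 0.1741.
Total gain g = 0.35705.
A = 1/(1 − 0.35705) = 1.555.

1.555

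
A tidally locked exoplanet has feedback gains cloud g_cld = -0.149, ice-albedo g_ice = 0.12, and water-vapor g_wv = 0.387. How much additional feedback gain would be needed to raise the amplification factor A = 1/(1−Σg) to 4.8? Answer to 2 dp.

Current total gain = 0.358.
Target gain for A = 4.8: g* = 1 − 1/4.8 = 0.7917.
Additional gain needed = 0.7917 − 0.358 = 0.43.

0.43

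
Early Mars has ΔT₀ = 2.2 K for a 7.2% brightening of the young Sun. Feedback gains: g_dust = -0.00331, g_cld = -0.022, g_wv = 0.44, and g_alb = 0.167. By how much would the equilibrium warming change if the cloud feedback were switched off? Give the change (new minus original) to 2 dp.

Original: g = 0.58169, ΔT = 2.2/(1−0.58169) = 5.2593 K.
Without cloud: g' = 0.60369, ΔT' = 2.2/(1−0.60369) = 5.5512 K.
Change = 5.5512 − 5.2593 = 0.29 K.

0.29 K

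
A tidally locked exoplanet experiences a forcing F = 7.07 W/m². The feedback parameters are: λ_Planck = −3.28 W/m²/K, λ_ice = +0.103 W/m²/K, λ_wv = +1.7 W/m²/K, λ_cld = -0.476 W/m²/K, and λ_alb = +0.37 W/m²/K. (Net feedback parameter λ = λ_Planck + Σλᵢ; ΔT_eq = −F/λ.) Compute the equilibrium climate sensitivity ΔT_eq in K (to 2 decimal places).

4.47 K

Net feedback parameter λ = (−3.28) + (+0.103) + (+1.7) + (-0.476) + (+0.37) = -1.583 W/m²/K.
ΔT = −F/λ = −7.07/(-1.583) = 4.47 K.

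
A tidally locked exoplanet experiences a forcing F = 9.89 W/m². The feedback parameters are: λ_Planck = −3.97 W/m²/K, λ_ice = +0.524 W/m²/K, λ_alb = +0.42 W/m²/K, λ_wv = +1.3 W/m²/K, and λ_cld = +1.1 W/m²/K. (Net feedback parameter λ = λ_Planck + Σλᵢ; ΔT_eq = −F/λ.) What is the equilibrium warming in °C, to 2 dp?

Net feedback parameter λ = (−3.97) + (+0.524) + (+0.42) + (+1.3) + (+1.1) = -0.626 W/m²/K.
ΔT = −F/λ = −9.89/(-0.626) = 15.80 °C.

15.80 °C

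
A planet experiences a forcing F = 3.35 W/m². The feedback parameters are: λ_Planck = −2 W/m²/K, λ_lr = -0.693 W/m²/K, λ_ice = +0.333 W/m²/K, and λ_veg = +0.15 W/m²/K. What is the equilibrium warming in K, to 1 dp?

1.5 K

Net feedback parameter λ = (−2) + (-0.693) + (+0.333) + (+0.15) = -2.21 W/m²/K.
ΔT = −F/λ = −3.35/(-2.21) = 1.5 K.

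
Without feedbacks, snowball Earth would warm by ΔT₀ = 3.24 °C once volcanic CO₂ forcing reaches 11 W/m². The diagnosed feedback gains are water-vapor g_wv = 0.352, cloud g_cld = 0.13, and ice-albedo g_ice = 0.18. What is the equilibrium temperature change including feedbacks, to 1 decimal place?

Total gain g = 0.352 + 0.13 + 0.18 = 0.662.
Amplification A = 1/(1 − 0.662) = 2.959.
ΔT = 3.24 × 2.959 = 9.6 °C.

9.6 °C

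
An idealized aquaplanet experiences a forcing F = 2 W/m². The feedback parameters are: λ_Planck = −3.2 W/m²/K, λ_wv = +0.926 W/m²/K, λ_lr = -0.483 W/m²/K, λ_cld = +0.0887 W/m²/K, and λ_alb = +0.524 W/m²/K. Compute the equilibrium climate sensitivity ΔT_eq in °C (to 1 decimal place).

0.9 °C

Net feedback parameter λ = (−3.2) + (+0.926) + (-0.483) + (+0.0887) + (+0.524) = -2.1443 W/m²/K.
ΔT = −F/λ = −2/(-2.1443) = 0.9 °C.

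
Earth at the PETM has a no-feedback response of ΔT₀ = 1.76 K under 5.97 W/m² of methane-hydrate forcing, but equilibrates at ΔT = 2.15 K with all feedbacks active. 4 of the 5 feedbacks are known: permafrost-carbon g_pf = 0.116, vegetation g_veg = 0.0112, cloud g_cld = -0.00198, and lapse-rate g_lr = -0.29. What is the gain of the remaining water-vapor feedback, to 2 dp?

Amplification A = ΔT/ΔT₀ = 2.15/1.76 = 1.222.
Total gain g = 1 − 1/A = 1 − 1/1.222 = 0.1817.
Known gains sum to 0.116 + 0.0112 − 0.00198 − 0.29 = -0.16478.
g_wv = 0.1817 + 0.16478 = 0.35.

0.35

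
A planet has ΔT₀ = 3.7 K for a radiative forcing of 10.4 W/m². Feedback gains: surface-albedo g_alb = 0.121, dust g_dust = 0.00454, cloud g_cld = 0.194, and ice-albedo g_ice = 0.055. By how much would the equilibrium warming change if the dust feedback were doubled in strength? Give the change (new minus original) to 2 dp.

0.04 K

Original: g = 0.37454, ΔT = 3.7/(1−0.37454) = 5.9156 K.
With doubled dust: g' = 0.37908, ΔT' = 3.7/(1−0.37908) = 5.9589 K.
Change = 5.9589 − 5.9156 = 0.04 K.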